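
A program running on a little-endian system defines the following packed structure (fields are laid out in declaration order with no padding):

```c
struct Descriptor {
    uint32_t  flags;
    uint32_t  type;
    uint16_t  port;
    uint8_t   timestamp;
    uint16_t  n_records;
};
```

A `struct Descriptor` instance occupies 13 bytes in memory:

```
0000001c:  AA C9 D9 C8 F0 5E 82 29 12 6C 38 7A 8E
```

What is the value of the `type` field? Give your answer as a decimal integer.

696409840

`type` follows `flags` (4 bytes), so it starts at byte offset 4 and occupies 4 bytes.
Bytes at offsets 4..7: F0 5E 82 29.
Little-endian: lowest address holds the least-significant byte.
Reassemble most-significant byte first: 29 82 5E F0 → 0x29825EF0.
0x29825EF0 = 696409840.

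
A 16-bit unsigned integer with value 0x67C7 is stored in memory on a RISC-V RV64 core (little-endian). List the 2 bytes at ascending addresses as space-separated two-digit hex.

Split into bytes (most-significant first): 67 C7.
In little-endian order the low byte comes first in memory.
So at ascending addresses the bytes are C7 67.

C7 67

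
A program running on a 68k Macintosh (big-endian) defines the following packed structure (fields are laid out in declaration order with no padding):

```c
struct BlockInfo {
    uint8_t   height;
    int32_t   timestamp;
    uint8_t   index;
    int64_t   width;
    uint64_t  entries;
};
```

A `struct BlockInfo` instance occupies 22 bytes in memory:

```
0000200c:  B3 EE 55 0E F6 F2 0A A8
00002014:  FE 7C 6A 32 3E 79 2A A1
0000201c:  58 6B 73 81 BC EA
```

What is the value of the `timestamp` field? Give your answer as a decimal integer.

-296415498

`timestamp` follows `height` (1 byte), so it starts at byte offset 1 and occupies 4 bytes.
Bytes at offsets 1..4: EE 55 0E F6.
Big-endian stores the most-significant byte at the lowest address.
The bytes are already most-significant first: 0xEE550EF6.
Top bit is set, so as a signed 32-bit value this is 0xEE550EF6 − 2^32 = -296415498.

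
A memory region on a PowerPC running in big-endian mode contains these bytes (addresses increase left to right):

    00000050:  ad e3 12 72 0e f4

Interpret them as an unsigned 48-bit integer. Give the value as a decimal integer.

Big-endian: lowest address holds the most-significant byte.
The bytes are already most-significant first: 0xADE312720EF4.
0xADE312720EF4 = 191190778646260.

191190778646260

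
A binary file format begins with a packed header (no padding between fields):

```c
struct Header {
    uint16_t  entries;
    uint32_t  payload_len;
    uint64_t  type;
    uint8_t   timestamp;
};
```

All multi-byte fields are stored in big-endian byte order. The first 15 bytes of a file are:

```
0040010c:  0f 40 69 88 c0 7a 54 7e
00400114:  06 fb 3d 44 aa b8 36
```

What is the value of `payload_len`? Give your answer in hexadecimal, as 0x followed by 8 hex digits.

`payload_len` follows `entries` (2 bytes), so it starts at byte offset 2 and occupies 4 bytes.
Bytes at offsets 2..5: 69 88 C0 7A.
Big-endian stores the most-significant byte at the lowest address.
The bytes are already most-significant first: 0x6988C07A.

0x6988C07A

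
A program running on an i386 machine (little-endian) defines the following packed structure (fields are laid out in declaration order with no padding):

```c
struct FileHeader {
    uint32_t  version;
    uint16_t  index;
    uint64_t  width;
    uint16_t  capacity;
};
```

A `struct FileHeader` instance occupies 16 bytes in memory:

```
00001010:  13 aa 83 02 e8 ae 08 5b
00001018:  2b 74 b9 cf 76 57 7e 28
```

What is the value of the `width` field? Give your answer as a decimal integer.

`width` follows `version` (4 B), `index` (2 B), so it starts at offset 4 + 2 = 6 and occupies 8 bytes.
Bytes at offsets 6..13: 08 5B 2B 74 B9 CF 76 57.
Little-endian: lowest address holds the least-significant byte.
Reassemble most-significant byte first: 57 76 CF B9 74 2B 5B 08 → 0x5776CFB9742B5B08.
0x5776CFB9742B5B08 = 6302453123976485640.

6302453123976485640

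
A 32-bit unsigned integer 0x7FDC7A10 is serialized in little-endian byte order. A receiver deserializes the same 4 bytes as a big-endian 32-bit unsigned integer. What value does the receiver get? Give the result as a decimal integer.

276487295

Stored little-endian, the bytes at ascending addresses are 10 7A DC 7F.
Read back as big-endian, the last byte is least significant, giving 0x107ADC7F.
0x107ADC7F = 276487295.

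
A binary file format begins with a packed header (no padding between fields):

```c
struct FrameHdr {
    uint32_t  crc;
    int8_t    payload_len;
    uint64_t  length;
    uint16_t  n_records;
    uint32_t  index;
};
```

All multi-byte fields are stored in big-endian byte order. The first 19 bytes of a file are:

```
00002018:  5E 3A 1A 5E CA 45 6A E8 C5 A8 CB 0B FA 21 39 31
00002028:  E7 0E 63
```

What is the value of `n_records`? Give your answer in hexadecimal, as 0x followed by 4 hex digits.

`n_records` follows `crc` (4 B), `payload_len` (1 B), `length` (8 B), so it starts at offset 4 + 1 + 8 = 13 and occupies 2 bytes.
Bytes at offsets 13..14: 21 39.
Big-endian stores the most-significant byte at the lowest address.
The bytes are already most-significant first: 0x2139.

0x2139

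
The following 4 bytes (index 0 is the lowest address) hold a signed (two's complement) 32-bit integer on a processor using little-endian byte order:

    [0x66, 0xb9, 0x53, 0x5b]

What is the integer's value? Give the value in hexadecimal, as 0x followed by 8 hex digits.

Little-endian: lowest address holds the least-significant byte.
Reassemble most-significant byte first: 5B 53 B9 66 → 0x5B53B966.

0x5B53B966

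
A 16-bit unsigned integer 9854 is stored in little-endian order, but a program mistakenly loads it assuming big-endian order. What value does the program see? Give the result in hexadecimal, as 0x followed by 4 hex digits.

9854 in 16-bit hexadecimal is 0x267E.
Stored little-endian, the bytes at ascending addresses are 7E 26.
Read back as big-endian, the last byte is least significant, giving 0x7E26.

0x7E26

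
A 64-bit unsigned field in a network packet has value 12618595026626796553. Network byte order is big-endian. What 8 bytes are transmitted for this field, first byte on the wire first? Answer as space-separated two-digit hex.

AF 1E 41 52 0E 99 DC 09

12618595026626796553 in hexadecimal, padded to 64 bits, is 0xAF1E41520E99DC09.
Split into bytes (most-significant first): AF 1E 41 52 0E 99 DC 09.
In big-endian order the high byte comes first in memory.
So the memory order matches the most-significant-first order: AF 1E 41 52 0E 99 DC 09.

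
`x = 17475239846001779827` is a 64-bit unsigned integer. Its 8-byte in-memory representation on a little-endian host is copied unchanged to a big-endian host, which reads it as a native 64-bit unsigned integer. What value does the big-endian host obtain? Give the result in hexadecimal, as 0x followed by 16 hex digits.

0x7324B0590D8684F2

17475239846001779827 in 64-bit hexadecimal is 0xF284860D59B02473.
Stored little-endian, the bytes at ascending addresses are 73 24 B0 59 0D 86 84 F2.
Read back as big-endian, the last byte is least significant, giving 0x7324B0590D8684F2.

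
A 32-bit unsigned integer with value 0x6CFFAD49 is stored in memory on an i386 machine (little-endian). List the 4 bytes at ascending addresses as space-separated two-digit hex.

49 AD FF 6C

Split into bytes (most-significant first): 6C FF AD 49.
In little-endian order the low byte comes first in memory.
So at ascending addresses the bytes are 49 AD FF 6C.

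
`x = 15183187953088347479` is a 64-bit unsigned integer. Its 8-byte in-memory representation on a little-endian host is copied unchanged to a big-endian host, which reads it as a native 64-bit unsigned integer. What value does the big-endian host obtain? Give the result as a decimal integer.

15183187953088347479 in 64-bit hexadecimal is 0xD2B584FFD5D23D57.
Stored little-endian, the bytes at ascending addresses are 57 3D D2 D5 FF 84 B5 D2.
Read back as big-endian, the last byte is least significant, giving 0x573DD2D5FF84B5D2.
0x573DD2D5FF84B5D2 = 6286412471435834834.

6286412471435834834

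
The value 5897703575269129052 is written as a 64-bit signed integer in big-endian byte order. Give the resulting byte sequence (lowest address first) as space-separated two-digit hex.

51 D8 DA 27 82 77 BB 5C

5897703575269129052 in hexadecimal, padded to 64 bits, is 0x51D8DA278277BB5C.
Split into bytes (most-significant first): 51 D8 DA 27 82 77 BB 5C.
Big-endian stores the most-significant byte at the lowest address.
So the memory order matches the most-significant-first order: 51 D8 DA 27 82 77 BB 5C.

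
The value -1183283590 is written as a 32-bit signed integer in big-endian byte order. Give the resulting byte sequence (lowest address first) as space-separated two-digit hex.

Two's complement of -1183283590 in 32 bits: 1183283590 = 0x46877986; invert → 0xB9788679; add 1 → 0xB978867A.
Split into bytes (most-significant first): B9 78 86 7A.
Big-endian stores the most-significant byte at the lowest address.
So the memory order matches the most-significant-first order: B9 78 86 7A.

B9 78 86 7A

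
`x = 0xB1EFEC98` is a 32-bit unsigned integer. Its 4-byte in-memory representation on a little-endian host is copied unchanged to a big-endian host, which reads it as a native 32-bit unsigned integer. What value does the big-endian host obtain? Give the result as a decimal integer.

2565664689

Stored little-endian, the bytes at ascending addresses are 98 EC EF B1.
Read back as big-endian, the last byte is least significant, giving 0x98ECEFB1.
0x98ECEFB1 = 2565664689.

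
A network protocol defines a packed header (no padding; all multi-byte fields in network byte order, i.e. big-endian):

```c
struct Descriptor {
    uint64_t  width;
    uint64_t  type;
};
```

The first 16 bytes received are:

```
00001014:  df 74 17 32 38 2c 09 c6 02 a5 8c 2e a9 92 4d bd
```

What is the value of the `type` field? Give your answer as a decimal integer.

`type` follows `width` (8 bytes), so it starts at byte offset 8 and occupies 8 bytes.
Bytes at offsets 8..15: 02 A5 8C 2E A9 92 4D BD.
Big-endian stores the most-significant byte at the lowest address.
The bytes are already most-significant first: 0x02A58C2EA9924DBD.
0x02A58C2EA9924DBD = 190712691274436029.

190712691274436029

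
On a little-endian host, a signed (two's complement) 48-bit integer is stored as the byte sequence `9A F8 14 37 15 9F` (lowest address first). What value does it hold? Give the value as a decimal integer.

Little-endian stores the least-significant byte at the lowest address.
Reassemble most-significant byte first: 9F 15 37 14 F8 9A → 0x9F153714F89A.
Top bit is set, so as a signed 48-bit value this is 0x9F153714F89A − 2^48 = -106561509459814.

-106561509459814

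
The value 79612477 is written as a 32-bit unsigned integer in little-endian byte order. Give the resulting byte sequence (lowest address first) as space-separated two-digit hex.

3D CA BE 04

79612477 in hexadecimal, padded to 32 bits, is 0x04BECA3D.
Split into bytes (most-significant first): 04 BE CA 3D.
Little-endian stores the least-significant byte at the lowest address.
So at ascending addresses the bytes are 3D CA BE 04.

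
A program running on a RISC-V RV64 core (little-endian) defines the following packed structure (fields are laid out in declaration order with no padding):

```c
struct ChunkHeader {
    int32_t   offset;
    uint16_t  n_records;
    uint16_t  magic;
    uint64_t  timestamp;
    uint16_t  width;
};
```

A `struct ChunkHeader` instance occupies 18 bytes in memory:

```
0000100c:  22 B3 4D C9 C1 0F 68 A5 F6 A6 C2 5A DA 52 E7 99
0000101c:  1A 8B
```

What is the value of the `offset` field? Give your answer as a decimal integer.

-917654750

`offset` is the first field, at byte offset 0, occupying 4 bytes.
Bytes at offsets 0..3: 22 B3 4D C9.
In little-endian order the low byte comes first in memory.
Reassemble most-significant byte first: C9 4D B3 22 → 0xC94DB322.
Top bit is set, so as a signed 32-bit value this is 0xC94DB322 − 2^32 = -917654750.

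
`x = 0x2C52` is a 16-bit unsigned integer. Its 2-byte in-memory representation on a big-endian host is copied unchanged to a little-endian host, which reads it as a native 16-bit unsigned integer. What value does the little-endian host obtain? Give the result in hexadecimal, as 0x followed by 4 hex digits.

0x522C

Stored big-endian, the bytes at ascending addresses are 2C 52.
Read back as little-endian, the first byte is least significant, giving 0x522C.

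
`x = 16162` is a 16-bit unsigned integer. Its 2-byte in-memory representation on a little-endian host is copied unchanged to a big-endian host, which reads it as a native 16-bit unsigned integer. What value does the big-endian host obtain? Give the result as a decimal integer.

16162 in 16-bit hexadecimal is 0x3F22.
Stored little-endian, the bytes at ascending addresses are 22 3F.
Read back as big-endian, the last byte is least significant, giving 0x223F.
0x223F = 8767.

8767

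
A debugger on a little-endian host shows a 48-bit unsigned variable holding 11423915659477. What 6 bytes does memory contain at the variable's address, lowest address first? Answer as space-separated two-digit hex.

11423915659477 in hexadecimal, padded to 48 bits, is 0x0A63D66F50D5.
Split into bytes (most-significant first): 0A 63 D6 6F 50 D5.
Little-endian stores the least-significant byte at the lowest address.
So at ascending addresses the bytes are D5 50 6F D6 63 0A.

D5 50 6F D6 63 0A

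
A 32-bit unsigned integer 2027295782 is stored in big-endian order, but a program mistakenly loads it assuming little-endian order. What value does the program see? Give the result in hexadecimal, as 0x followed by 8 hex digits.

2027295782 in 32-bit hexadecimal is 0x78D61426.
Stored big-endian, the bytes at ascending addresses are 78 D6 14 26.
Read back as little-endian, the first byte is least significant, giving 0x2614D678.

0x2614D678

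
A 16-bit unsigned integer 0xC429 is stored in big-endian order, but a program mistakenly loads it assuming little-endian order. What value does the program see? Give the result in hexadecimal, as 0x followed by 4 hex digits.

Stored big-endian, the bytes at ascending addresses are C4 29.
Read back as little-endian, the first byte is least significant, giving 0x29C4.

0x29C4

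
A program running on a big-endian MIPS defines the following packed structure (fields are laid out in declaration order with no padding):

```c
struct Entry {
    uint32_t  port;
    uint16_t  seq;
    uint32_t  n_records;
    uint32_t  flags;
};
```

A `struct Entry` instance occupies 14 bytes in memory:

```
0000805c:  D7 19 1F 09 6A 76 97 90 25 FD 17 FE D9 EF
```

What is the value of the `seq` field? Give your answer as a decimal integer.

27254

`seq` follows `port` (4 bytes), so it starts at byte offset 4 and occupies 2 bytes.
Bytes at offsets 4..5: 6A 76.
In big-endian order the high byte comes first in memory.
The bytes are already most-significant first: 0x6A76.
0x6A76 = 27254.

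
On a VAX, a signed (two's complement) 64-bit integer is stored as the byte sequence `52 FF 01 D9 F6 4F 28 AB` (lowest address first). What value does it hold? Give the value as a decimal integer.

Little-endian: lowest address holds the least-significant byte.
Reassemble most-significant byte first: AB 28 4F F6 D9 01 FF 52 → 0xAB284FF6D901FF52.
Top bit is set, so as a signed 64-bit value this is 0xAB284FF6D901FF52 − 2^64 = -6113548572534112430.

-6113548572534112430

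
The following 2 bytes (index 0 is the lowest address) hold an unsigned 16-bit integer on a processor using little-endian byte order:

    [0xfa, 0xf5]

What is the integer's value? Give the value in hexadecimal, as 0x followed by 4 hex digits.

Little-endian stores the least-significant byte at the lowest address.
Reassemble most-significant byte first: F5 FA → 0xF5FA.

0xF5FA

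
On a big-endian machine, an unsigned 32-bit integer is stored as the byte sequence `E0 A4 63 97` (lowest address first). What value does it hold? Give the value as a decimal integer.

Big-endian: lowest address holds the most-significant byte.
The bytes are already most-significant first: 0xE0A46397.
0xE0A46397 = 3768869783.

3768869783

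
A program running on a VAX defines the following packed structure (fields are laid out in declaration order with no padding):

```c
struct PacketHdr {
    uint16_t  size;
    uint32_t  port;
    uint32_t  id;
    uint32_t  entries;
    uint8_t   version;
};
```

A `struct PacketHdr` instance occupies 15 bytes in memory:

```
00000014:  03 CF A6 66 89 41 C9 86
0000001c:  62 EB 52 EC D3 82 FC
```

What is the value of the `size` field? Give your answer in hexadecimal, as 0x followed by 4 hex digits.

0xCF03

`size` is the first field, at byte offset 0, occupying 2 bytes.
Bytes at offsets 0..1: 03 CF.
Little-endian: lowest address holds the least-significant byte.
Reassemble most-significant byte first: CF 03 → 0xCF03.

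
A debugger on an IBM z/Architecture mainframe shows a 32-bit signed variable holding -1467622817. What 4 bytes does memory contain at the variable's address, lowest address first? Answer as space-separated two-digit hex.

Two's complement of -1467622817 in 32 bits: 1467622817 = 0x577A25A1; invert → 0xA885DA5E; add 1 → 0xA885DA5F.
Split into bytes (most-significant first): A8 85 DA 5F.
In big-endian order the high byte comes first in memory.
So the memory order matches the most-significant-first order: A8 85 DA 5F.

A8 85 DA 5F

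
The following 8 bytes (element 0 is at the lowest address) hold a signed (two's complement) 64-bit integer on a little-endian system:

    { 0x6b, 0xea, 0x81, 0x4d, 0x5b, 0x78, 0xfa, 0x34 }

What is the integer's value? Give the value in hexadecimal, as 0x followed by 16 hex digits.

0x34FA785B4D81EA6B

In little-endian order the low byte comes first in memory.
Reassemble most-significant byte first: 34 FA 78 5B 4D 81 EA 6B → 0x34FA785B4D81EA6B.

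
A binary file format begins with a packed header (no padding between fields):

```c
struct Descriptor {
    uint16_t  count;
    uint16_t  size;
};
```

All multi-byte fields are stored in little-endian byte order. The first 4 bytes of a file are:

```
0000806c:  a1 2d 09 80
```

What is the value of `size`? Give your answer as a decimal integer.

`size` follows `count` (2 bytes), so it starts at byte offset 2 and occupies 2 bytes.
Bytes at offsets 2..3: 09 80.
In little-endian order the low byte comes first in memory.
Reassemble most-significant byte first: 80 09 → 0x8009.
0x8009 = 32777.

32777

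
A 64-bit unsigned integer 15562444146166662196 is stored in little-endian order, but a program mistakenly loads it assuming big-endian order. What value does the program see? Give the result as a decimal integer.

15562444146166662196 in 64-bit hexadecimal is 0xD7F8E87F611F0434.
Stored little-endian, the bytes at ascending addresses are 34 04 1F 61 7F E8 F8 D7.
Read back as big-endian, the last byte is least significant, giving 0x34041F617FE8F8D7.
0x34041F617FE8F8D7 = 3748155293497358551.

3748155293497358551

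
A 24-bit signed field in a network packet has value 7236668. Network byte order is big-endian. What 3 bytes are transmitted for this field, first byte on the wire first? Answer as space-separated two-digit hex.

6E 6C 3C

7236668 in hexadecimal, padded to 24 bits, is 0x6E6C3C.
Split into bytes (most-significant first): 6E 6C 3C.
Big-endian: lowest address holds the most-significant byte.
So the memory order matches the most-significant-first order: 6E 6C 3C.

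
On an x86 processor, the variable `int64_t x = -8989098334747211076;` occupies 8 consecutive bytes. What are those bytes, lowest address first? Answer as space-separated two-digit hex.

Two's complement of -8989098334747211076 in 64 bits: 8989098334747211076 = 0x7CBFB14F25A9B544; invert → 0x83404EB0DA564ABB; add 1 → 0x83404EB0DA564ABC.
Split into bytes (most-significant first): 83 40 4E B0 DA 56 4A BC.
Little-endian: lowest address holds the least-significant byte.
So at ascending addresses the bytes are BC 4A 56 DA B0 4E 40 83.

BC 4A 56 DA B0 4E 40 83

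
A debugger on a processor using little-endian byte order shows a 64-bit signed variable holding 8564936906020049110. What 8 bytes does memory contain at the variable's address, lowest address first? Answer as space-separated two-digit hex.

8564936906020049110 in hexadecimal, padded to 64 bits, is 0x76DCC4BCAEF550D6.
Split into bytes (most-significant first): 76 DC C4 BC AE F5 50 D6.
In little-endian order the low byte comes first in memory.
So at ascending addresses the bytes are D6 50 F5 AE BC C4 DC 76.

D6 50 F5 AE BC C4 DC 76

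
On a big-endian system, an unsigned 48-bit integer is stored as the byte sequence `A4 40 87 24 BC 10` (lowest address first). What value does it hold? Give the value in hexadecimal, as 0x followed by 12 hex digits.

0xA4408724BC10

In big-endian order the high byte comes first in memory.
The bytes are already most-significant first: 0xA4408724BC10.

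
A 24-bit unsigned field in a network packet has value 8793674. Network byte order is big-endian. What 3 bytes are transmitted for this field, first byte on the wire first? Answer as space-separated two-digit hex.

86 2E 4A

8793674 in hexadecimal, padded to 24 bits, is 0x862E4A.
Split into bytes (most-significant first): 86 2E 4A.
Big-endian: lowest address holds the most-significant byte.
So the memory order matches the most-significant-first order: 86 2E 4A.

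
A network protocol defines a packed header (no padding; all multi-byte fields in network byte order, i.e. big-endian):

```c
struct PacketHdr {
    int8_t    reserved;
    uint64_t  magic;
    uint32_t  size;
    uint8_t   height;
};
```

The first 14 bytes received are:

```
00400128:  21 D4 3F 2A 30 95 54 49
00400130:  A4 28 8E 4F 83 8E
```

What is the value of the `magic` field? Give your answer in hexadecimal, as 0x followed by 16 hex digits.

`magic` follows `reserved` (1 byte), so it starts at byte offset 1 and occupies 8 bytes.
Bytes at offsets 1..8: D4 3F 2A 30 95 54 49 A4.
In big-endian order the high byte comes first in memory.
The bytes are already most-significant first: 0xD43F2A30955449A4.

0xD43F2A30955449A4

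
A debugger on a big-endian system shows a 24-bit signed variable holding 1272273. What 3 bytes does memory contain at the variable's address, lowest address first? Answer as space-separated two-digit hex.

13 69 D1

1272273 in hexadecimal, padded to 24 bits, is 0x1369D1.
Split into bytes (most-significant first): 13 69 D1.
Big-endian stores the most-significant byte at the lowest address.
So the memory order matches the most-significant-first order: 13 69 D1.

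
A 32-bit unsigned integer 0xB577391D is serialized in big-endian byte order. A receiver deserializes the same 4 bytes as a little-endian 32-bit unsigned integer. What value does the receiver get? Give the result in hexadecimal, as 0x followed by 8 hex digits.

0x1D3977B5

Stored big-endian, the bytes at ascending addresses are B5 77 39 1D.
Read back as little-endian, the first byte is least significant, giving 0x1D3977B5.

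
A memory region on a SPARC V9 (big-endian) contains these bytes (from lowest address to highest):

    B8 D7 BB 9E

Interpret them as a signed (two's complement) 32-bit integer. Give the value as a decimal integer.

Big-endian stores the most-significant byte at the lowest address.
The bytes are already most-significant first: 0xB8D7BB9E.
Top bit is set, so as a signed 32-bit value this is 0xB8D7BB9E − 2^32 = -1193821282.

-1193821282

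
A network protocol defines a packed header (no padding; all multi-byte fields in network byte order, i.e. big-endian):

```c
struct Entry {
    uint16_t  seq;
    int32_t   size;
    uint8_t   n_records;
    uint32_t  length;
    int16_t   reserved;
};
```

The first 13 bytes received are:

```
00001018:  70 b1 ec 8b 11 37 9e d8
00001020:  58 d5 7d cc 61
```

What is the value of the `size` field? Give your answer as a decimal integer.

-326430409

`size` follows `seq` (2 bytes), so it starts at byte offset 2 and occupies 4 bytes.
Bytes at offsets 2..5: EC 8B 11 37.
Big-endian: lowest address holds the most-significant byte.
The bytes are already most-significant first: 0xEC8B1137.
Top bit is set, so as a signed 32-bit value this is 0xEC8B1137 − 2^32 = -326430409.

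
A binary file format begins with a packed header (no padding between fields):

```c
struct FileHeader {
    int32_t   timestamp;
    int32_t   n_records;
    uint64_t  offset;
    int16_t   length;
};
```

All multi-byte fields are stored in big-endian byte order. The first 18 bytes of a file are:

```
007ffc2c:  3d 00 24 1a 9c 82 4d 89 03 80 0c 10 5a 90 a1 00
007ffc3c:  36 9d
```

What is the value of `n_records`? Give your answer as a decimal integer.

`n_records` follows `timestamp` (4 bytes), so it starts at byte offset 4 and occupies 4 bytes.
Bytes at offsets 4..7: 9C 82 4D 89.
Big-endian: lowest address holds the most-significant byte.
The bytes are already most-significant first: 0x9C824D89.
Top bit is set, so as a signed 32-bit value this is 0x9C824D89 − 2^32 = -1669182071.

-1669182071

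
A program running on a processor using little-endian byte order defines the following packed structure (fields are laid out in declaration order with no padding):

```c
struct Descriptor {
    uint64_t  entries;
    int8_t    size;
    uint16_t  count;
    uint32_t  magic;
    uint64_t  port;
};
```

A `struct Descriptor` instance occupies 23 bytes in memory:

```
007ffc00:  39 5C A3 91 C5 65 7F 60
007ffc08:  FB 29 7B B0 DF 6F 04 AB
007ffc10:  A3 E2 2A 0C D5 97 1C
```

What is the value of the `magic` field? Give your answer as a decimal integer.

`magic` follows `entries` (8 B), `size` (1 B), `count` (2 B), so it starts at offset 8 + 1 + 2 = 11 and occupies 4 bytes.
Bytes at offsets 11..14: B0 DF 6F 04.
Little-endian stores the least-significant byte at the lowest address.
Reassemble most-significant byte first: 04 6F DF B0 → 0x046FDFB0.
0x046FDFB0 = 74440624.

74440624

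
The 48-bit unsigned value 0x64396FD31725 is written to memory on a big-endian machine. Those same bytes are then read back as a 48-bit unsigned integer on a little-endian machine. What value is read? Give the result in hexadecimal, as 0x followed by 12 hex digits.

Stored big-endian, the bytes at ascending addresses are 64 39 6F D3 17 25.
Read back as little-endian, the first byte is least significant, giving 0x2517D36F3964.

0x2517D36F3964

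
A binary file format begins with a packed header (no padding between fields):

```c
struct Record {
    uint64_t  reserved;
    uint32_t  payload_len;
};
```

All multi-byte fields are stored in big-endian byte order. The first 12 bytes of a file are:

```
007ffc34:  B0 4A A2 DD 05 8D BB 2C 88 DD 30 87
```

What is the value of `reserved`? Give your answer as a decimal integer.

12703144769116551980

`reserved` is the first field, at byte offset 0, occupying 8 bytes.
Bytes at offsets 0..7: B0 4A A2 DD 05 8D BB 2C.
Big-endian: lowest address holds the most-significant byte.
The bytes are already most-significant first: 0xB04AA2DD058DBB2C.
0xB04AA2DD058DBB2C = 12703144769116551980.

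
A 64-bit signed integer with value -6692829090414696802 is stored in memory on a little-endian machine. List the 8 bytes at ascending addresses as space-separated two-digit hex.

Two's complement of -6692829090414696802 in 64 bits: 6692829090414696802 = 0x5CE1B498FC919962; invert → 0xA31E4B67036E669D; add 1 → 0xA31E4B67036E669E.
Split into bytes (most-significant first): A3 1E 4B 67 03 6E 66 9E.
In little-endian order the low byte comes first in memory.
So at ascending addresses the bytes are 9E 66 6E 03 67 4B 1E A3.

9E 66 6E 03 67 4B 1E A3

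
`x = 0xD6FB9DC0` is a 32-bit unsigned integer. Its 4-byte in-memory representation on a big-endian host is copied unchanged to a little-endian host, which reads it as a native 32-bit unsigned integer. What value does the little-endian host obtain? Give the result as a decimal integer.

Stored big-endian, the bytes at ascending addresses are D6 FB 9D C0.
Read back as little-endian, the first byte is least significant, giving 0xC09DFBD6.
0xC09DFBD6 = 3231579094.

3231579094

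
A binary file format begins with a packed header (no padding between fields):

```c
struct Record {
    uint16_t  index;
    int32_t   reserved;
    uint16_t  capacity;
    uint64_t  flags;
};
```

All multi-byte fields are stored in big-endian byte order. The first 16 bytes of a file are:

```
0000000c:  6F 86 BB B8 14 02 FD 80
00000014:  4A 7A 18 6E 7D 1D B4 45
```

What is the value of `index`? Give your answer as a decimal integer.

`index` is the first field, at byte offset 0, occupying 2 bytes.
Bytes at offsets 0..1: 6F 86.
Big-endian: lowest address holds the most-significant byte.
The bytes are already most-significant first: 0x6F86.
0x6F86 = 28550.

28550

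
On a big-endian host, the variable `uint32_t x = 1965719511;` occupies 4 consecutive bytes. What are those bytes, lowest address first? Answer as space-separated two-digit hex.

1965719511 in hexadecimal, padded to 32 bits, is 0x752A7FD7.
Split into bytes (most-significant first): 75 2A 7F D7.
In big-endian order the high byte comes first in memory.
So the memory order matches the most-significant-first order: 75 2A 7F D7.

75 2A 7F D7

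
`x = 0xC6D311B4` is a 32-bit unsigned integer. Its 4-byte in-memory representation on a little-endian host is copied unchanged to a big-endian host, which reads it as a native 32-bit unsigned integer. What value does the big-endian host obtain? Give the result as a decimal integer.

3021067206

Stored little-endian, the bytes at ascending addresses are B4 11 D3 C6.
Read back as big-endian, the last byte is least significant, giving 0xB411D3C6.
0xB411D3C6 = 3021067206.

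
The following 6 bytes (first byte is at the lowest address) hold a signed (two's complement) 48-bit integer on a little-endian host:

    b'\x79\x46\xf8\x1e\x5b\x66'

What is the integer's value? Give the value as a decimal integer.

112541547644537

Little-endian stores the least-significant byte at the lowest address.
Reassemble most-significant byte first: 66 5B 1E F8 46 79 → 0x665B1EF84679.
0x665B1EF84679 = 112541547644537.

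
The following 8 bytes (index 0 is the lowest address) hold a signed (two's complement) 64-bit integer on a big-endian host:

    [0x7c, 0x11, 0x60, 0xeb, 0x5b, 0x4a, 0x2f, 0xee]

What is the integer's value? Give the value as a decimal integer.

8940033299272314862

Big-endian: lowest address holds the most-significant byte.
The bytes are already most-significant first: 0x7C1160EB5B4A2FEE.
0x7C1160EB5B4A2FEE = 8940033299272314862.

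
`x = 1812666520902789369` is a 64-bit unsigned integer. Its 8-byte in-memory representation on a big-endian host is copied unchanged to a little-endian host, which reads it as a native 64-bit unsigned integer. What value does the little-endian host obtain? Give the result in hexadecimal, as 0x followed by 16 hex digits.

0xF968A7CA98E22719

1812666520902789369 in 64-bit hexadecimal is 0x1927E298CAA768F9.
Stored big-endian, the bytes at ascending addresses are 19 27 E2 98 CA A7 68 F9.
Read back as little-endian, the first byte is least significant, giving 0xF968A7CA98E22719.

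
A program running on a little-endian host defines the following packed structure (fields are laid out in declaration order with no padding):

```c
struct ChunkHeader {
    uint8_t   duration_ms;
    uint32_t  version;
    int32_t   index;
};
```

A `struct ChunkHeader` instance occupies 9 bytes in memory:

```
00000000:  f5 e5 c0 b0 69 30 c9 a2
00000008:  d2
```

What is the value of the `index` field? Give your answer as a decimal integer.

-761083600

`index` follows `duration_ms` (1 B), `version` (4 B), so it starts at offset 1 + 4 = 5 and occupies 4 bytes.
Bytes at offsets 5..8: 30 C9 A2 D2.
Little-endian stores the least-significant byte at the lowest address.
Reassemble most-significant byte first: D2 A2 C9 30 → 0xD2A2C930.
Top bit is set, so as a signed 32-bit value this is 0xD2A2C930 − 2^32 = -761083600.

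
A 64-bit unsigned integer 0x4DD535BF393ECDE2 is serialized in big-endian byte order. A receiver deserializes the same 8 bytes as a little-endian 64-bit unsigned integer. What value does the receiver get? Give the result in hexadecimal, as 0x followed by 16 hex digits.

0xE2CD3E39BF35D54D

Stored big-endian, the bytes at ascending addresses are 4D D5 35 BF 39 3E CD E2.
Read back as little-endian, the first byte is least significant, giving 0xE2CD3E39BF35D54D.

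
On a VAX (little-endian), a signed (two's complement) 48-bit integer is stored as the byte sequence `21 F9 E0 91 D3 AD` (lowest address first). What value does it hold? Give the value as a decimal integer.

Little-endian: lowest address holds the least-significant byte.
Reassemble most-significant byte first: AD D3 91 E0 F9 21 → 0xADD391E0F921.
Top bit is set, so as a signed 48-bit value this is 0xADD391E0F921 − 2^48 = -90350779565791.

-90350779565791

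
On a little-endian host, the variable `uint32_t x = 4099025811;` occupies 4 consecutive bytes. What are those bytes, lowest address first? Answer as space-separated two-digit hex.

4099025811 in hexadecimal, padded to 32 bits, is 0xF4522B93.
Split into bytes (most-significant first): F4 52 2B 93.
In little-endian order the low byte comes first in memory.
So at ascending addresses the bytes are 93 2B 52 F4.

93 2B 52 F4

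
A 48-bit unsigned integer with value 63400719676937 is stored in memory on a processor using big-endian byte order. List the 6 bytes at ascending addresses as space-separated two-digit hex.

63400719676937 in hexadecimal, padded to 48 bits, is 0x39A9A15FF609.
Split into bytes (most-significant first): 39 A9 A1 5F F6 09.
In big-endian order the high byte comes first in memory.
So the memory order matches the most-significant-first order: 39 A9 A1 5F F6 09.

39 A9 A1 5F F6 09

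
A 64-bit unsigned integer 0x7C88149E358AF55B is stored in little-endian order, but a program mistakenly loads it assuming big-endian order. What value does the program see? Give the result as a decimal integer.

6626354389635598460

Stored little-endian, the bytes at ascending addresses are 5B F5 8A 35 9E 14 88 7C.
Read back as big-endian, the last byte is least significant, giving 0x5BF58A359E14887C.
0x5BF58A359E14887C = 6626354389635598460.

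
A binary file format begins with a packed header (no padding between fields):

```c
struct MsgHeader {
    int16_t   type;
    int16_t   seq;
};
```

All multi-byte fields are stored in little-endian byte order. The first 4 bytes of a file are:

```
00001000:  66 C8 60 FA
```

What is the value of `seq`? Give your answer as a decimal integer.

`seq` follows `type` (2 bytes), so it starts at byte offset 2 and occupies 2 bytes.
Bytes at offsets 2..3: 60 FA.
Little-endian: lowest address holds the least-significant byte.
Reassemble most-significant byte first: FA 60 → 0xFA60.
Top bit is set, so as a signed 16-bit value this is 0xFA60 − 2^16 = -1440.

-1440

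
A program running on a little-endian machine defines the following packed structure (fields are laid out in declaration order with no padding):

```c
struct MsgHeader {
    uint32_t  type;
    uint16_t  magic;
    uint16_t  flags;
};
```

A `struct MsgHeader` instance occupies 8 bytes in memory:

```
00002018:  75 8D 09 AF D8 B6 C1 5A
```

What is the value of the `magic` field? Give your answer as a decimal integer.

`magic` follows `type` (4 bytes), so it starts at byte offset 4 and occupies 2 bytes.
Bytes at offsets 4..5: D8 B6.
Little-endian stores the least-significant byte at the lowest address.
Reassemble most-significant byte first: B6 D8 → 0xB6D8.
0xB6D8 = 46808.

46808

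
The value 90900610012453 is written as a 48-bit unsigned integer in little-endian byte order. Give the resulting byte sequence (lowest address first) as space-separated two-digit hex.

25 D5 91 72 AC 52

90900610012453 in hexadecimal, padded to 48 bits, is 0x52AC7291D525.
Split into bytes (most-significant first): 52 AC 72 91 D5 25.
Little-endian: lowest address holds the least-significant byte.
So at ascending addresses the bytes are 25 D5 91 72 AC 52.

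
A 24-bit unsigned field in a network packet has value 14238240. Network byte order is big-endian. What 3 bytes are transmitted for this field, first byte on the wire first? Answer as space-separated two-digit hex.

D9 42 20

14238240 in hexadecimal, padded to 24 bits, is 0xD94220.
Split into bytes (most-significant first): D9 42 20.
Big-endian stores the most-significant byte at the lowest address.
So the memory order matches the most-significant-first order: D9 42 20.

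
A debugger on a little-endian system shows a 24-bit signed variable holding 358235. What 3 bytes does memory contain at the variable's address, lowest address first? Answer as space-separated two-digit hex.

5B 77 05

358235 in hexadecimal, padded to 24 bits, is 0x05775B.
Split into bytes (most-significant first): 05 77 5B.
Little-endian stores the least-significant byte at the lowest address.
So at ascending addresses the bytes are 5B 77 05.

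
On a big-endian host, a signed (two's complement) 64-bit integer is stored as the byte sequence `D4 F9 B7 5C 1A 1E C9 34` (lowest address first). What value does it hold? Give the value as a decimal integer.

-3100245262264776396

Big-endian stores the most-significant byte at the lowest address.
The bytes are already most-significant first: 0xD4F9B75C1A1EC934.
Top bit is set, so as a signed 64-bit value this is 0xD4F9B75C1A1EC934 − 2^64 = -3100245262264776396.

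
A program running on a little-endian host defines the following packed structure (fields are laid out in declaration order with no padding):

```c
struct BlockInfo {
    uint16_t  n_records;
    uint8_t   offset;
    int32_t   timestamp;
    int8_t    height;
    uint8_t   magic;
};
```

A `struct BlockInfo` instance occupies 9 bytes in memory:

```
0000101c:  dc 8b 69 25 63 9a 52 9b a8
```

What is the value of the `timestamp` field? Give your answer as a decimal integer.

1385849637

`timestamp` follows `n_records` (2 B), `offset` (1 B), so it starts at offset 2 + 1 = 3 and occupies 4 bytes.
Bytes at offsets 3..6: 25 63 9A 52.
In little-endian order the low byte comes first in memory.
Reassemble most-significant byte first: 52 9A 63 25 → 0x529A6325.
0x529A6325 = 1385849637.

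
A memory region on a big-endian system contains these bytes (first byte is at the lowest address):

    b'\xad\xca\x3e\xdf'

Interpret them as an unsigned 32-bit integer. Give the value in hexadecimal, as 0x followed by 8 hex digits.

Big-endian stores the most-significant byte at the lowest address.
The bytes are already most-significant first: 0xADCA3EDF.

0xADCA3EDF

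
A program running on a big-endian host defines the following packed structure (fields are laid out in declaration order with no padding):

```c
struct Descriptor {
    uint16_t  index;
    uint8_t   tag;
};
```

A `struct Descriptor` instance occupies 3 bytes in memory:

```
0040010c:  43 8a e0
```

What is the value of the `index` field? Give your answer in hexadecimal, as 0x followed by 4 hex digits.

`index` is the first field, at byte offset 0, occupying 2 bytes.
Bytes at offsets 0..1: 43 8A.
Big-endian stores the most-significant byte at the lowest address.
The bytes are already most-significant first: 0x438A.

0x438A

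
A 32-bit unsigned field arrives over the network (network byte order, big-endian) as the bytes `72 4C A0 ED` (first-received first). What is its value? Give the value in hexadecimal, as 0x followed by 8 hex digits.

0x724CA0ED

Big-endian: lowest address holds the most-significant byte.
The bytes are already most-significant first: 0x724CA0ED.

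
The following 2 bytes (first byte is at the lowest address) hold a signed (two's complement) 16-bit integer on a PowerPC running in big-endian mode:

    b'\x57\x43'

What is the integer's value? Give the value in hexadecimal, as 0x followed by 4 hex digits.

Big-endian stores the most-significant byte at the lowest address.
The bytes are already most-significant first: 0x5743.

0x5743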